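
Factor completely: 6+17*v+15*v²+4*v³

(4*v+3)*(v+1)*(v+2)

Trying the rational-root candidates, v = -1 is a root, so (v+1) divides it; the quotient is 4*v²+11*v+6.
The remaining quadratic factors as (v+2)(4*v+3).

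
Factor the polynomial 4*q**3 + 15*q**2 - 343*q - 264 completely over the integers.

(4*q + 3)*(q + 11)*(q - 8)

Testing divisors of the constant over divisors of the leading coefficient, q = 8 is a root, giving the factor (q - 8) and quotient 4*q**2 + 47*q + 33.
The remaining quadratic factors as (4*q + 3)(q + 11).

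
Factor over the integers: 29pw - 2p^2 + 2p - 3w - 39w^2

-(2p - 3w)(p - 13w - 1)

Group: -2p(p - 13w - 1) + 3w(p - 13w - 1); both groups contain (p - 13w - 1).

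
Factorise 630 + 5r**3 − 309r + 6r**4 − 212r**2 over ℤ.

By the rational root theorem, r = 7/6 is a root, so (6r − 7) is a factor; dividing leaves r**3 + 2r**2 − 33r − 90.
Next, r = −3 is a root, so (r + 3) divides it; the quotient is r**2 − r − 30.
The remaining quadratic factors as (r − 6)(r + 5).

(6r − 7)(r + 3)(r + 5)(r − 6)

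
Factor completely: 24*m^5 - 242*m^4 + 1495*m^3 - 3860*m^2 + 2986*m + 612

(4*m - 9)*(6*m + 1)*(m - 2)*(m^2 - 6*m + 34)

By the rational root theorem, m = -1/6 is a root, giving the factor (6*m + 1) and quotient 4*m^4 - 41*m^3 + 256*m^2 - 686*m + 612.
Then m = 2 is a root, giving the factor (m - 2) and quotient 4*m^3 - 33*m^2 + 190*m - 306.
Then m = 9/4 is a root, giving the factor (4*m - 9) and quotient m^2 - 6*m + 34.
The quadratic m^2 - 6*m + 34 has discriminant -100 < 0 and is irreducible over ℤ.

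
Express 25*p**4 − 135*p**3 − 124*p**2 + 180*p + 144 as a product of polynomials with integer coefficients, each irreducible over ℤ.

Testing divisors of the constant over divisors of the leading coefficient, p = 6/5 is a root, giving the factor (5*p − 6) and quotient 5*p**3 − 21*p**2 − 50*p − 24.
Next, p = −1 is a root, giving the factor (p + 1) and quotient 5*p**2 − 26*p − 24.
The remaining quadratic factors as (5*p + 4)(p − 6).

(5*p + 4)*(5*p − 6)*(p + 1)*(p − 6)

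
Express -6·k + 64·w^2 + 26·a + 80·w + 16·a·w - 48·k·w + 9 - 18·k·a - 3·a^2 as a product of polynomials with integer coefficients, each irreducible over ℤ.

Group: -6·k·(3·a + 8·w + 1) + (-a + 8·w + 9)·(3·a + 8·w + 1); both groups contain (3·a + 8·w + 1).

-(3·a + 8·w + 1)·(6·k + a - 8·w - 9)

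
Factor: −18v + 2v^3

2v(v + 3)(v − 3)

Every term has a factor of 2v. Then v^2 − 9 = (v)² − (3)².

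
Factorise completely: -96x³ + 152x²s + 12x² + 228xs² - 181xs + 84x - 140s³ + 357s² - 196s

Group: 8x(-12x² + 13xs + 12x + 35s² - 28s) + (-4s + 7)(-12x² + 13xs + 12x + 35s² - 28s); both groups contain (-12x² + 13xs + 12x + 35s² - 28s), so (8x - 4s + 7) is a factor with cofactor -12x² + 13xs + 12x + 35s² - 28s.
The cofactor groups again: -12x² + 13xs + 12x + 35s² - 28s = -4x(3x - 7s) + (-5s + 4)(3x - 7s); both groups contain (3x - 7s), giving -(4x + 5s - 4)(3x - 7s).

-(8x - 4s + 7)(3x - 7s)(4x + 5s - 4)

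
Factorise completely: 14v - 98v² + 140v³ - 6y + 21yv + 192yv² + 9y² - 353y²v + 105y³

(7y - 10v + 2)(3y - 7v)(5y + 2v - 1)

Group: 7y(15y² - 29yv - 3y - 14v² + 7v) + (-10v + 2)(15y² - 29yv - 3y - 14v² + 7v); both groups contain (15y² - 29yv - 3y - 14v² + 7v), so (7y - 10v + 2) is a factor with cofactor 15y² - 29yv - 3y - 14v² + 7v.
The cofactor groups again: 15y² - 29yv - 3y - 14v² + 7v = 5y(3y - 7v) + (2v - 1)(3y - 7v); both groups contain (3y - 7v), giving (5y + 2v - 1)(3y - 7v).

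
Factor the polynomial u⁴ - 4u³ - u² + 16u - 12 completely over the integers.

(u + 2)(u - 1)(u - 2)(u - 3)

Among the possible rational roots, u = 3 is a root, so (u - 3) is a factor; dividing leaves u³ - u² - 4u + 4.
Continuing, u = 2 is a root, so (u - 2) is a factor; dividing leaves u² + u - 2.
The remaining quadratic factors as (u + 2)(u - 1).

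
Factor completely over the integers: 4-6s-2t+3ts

(3s-2)(t-2)

Group as (3ts-2t) + (-6s+4) = t(3s-2) - 2(3s-2).
Both groups share the factor (3s-2).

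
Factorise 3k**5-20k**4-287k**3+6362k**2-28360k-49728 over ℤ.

(3k+4)(k+14)(k-8)(k**2-14k+111)

Among the possible rational roots, k = -4/3 is a root, so (3k+4) is a factor; dividing leaves k**4-8k**3-85k**2+2234k-12432.
Next, k = -14 is a root, giving the factor (k+14) and quotient k**3-22k**2+223k-888.
Then k = 8 is a root, so (k-8) divides it; the quotient is k**2-14k+111.
The quadratic k**2-14k+111 has discriminant -248 < 0 and is irreducible over ℤ.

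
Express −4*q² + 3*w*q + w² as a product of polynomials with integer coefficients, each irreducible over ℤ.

Group: w*(w − q) + 4*q*(w − q); both groups contain (w − q).

(w − q)*(w + 4*q)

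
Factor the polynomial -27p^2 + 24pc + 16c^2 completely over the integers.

-(3p - 4c)(9p + 4c)

Group: -3p(9p + 4c) + 4c(9p + 4c); both groups contain (9p + 4c).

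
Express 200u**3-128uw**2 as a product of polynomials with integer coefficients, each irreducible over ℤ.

Pull out the common factor 8u; 25u**2-16w**2 is a difference of squares.

8u(5u+4w)(5u-4w)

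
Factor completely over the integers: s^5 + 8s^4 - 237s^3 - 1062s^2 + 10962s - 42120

Among the possible rational roots, s = 13 is a root, giving the factor (s - 13) and quotient s^4 + 21s^3 + 36s^2 - 594s + 3240.
Continuing, s = -12 is a root, giving the factor (s + 12) and quotient s^3 + 9s^2 - 72s + 270.
Continuing, s = -15 is a root, so (s + 15) divides it; the quotient is s^2 - 6s + 18.
The quadratic s^2 - 6s + 18 has discriminant -36 < 0 and is irreducible over ℤ.

(s + 12)(s + 15)(s - 13)(s^2 - 6s + 18)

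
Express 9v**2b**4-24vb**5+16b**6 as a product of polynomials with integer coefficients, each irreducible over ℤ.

Every term has a factor of b**4; factoring it out leaves 9v**2-24vb+16b**2.
Recognize a perfect-square trinomial with the parts 3v and 4b.

b**4(3v-4b)**2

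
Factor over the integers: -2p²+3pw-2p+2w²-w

Group: -2p(p-2w+1) - w(p-2w+1); both groups contain (p-2w+1).

-(2p+w)(p-2w+1)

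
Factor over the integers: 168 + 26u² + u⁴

Substitute w = u² to get a quadratic in w, then factor.
u² + 14 is irreducible over ℤ (always positive, so no real roots).
u² + 12 is irreducible over ℤ (always positive, so no real roots).

(u² + 12)(u² + 14)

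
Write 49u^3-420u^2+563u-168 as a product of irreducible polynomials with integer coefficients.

By the rational root theorem, u = 3/7 is a root, so (7u-3) is a factor; dividing leaves 7u^2-57u+56.
The remaining quadratic factors as (7u-8)(u-7).

(7u-3)(7u-8)(u-7)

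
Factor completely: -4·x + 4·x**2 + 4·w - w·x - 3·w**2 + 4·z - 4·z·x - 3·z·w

Group: -3·w·(z + w - x) + (-4·x + 4)·(z + w - x); both groups contain (z + w - x).

-(3·w + 4·x - 4)·(z + w - x)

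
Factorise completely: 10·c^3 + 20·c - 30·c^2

10·c·(c - 1)·(c - 2)

Pull out the common factor 10·c, then factor the remaining trinomial.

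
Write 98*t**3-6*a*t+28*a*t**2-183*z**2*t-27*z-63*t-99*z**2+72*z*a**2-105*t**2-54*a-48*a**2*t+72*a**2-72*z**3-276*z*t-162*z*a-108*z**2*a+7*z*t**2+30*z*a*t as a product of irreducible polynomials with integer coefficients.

Group: 8*z*(-9*z**2-18*z*a-15*z*t-9*z+12*a*t-18*a+14*t**2-21*t) + (-4*a+7*t+3)*(-9*z**2-18*z*a-15*z*t-9*z+12*a*t-18*a+14*t**2-21*t); both groups contain (-9*z**2-18*z*a-15*z*t-9*z+12*a*t-18*a+14*t**2-21*t), so (8*z-4*a+7*t+3) is a factor with cofactor -9*z**2-18*z*a-15*z*t-9*z+12*a*t-18*a+14*t**2-21*t.
The cofactor groups again: -9*z**2-18*z*a-15*z*t-9*z+12*a*t-18*a+14*t**2-21*t = -3*z*(3*z+6*a+7*t) + (2*t-3)*(3*z+6*a+7*t); both groups contain (3*z+6*a+7*t), giving -(3*z-2*t+3)*(3*z+6*a+7*t).

-(3*z-2*t+3)*(8*z-4*a+7*t+3)*(3*z+6*a+7*t)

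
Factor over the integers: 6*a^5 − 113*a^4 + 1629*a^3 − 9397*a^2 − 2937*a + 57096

(6*a + 13)*(a − 3)*(a − 8)*(a^2 − 10*a + 183)

Among the possible rational roots, a = 8 is a root, giving the factor (a − 8) and quotient 6*a^4 − 65*a^3 + 1109*a^2 − 525*a − 7137.
Next, a = −13/6 is a root, so (6*a + 13) divides it; the quotient is a^3 − 13*a^2 + 213*a − 549.
Continuing, a = 3 is a root, so (a − 3) divides it; the quotient is a^2 − 10*a + 183.
The quadratic a^2 − 10*a + 183 has discriminant −632 < 0 and is irreducible over ℤ.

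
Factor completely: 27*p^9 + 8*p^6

p^6*(3*p + 2)*(9*p^2 − 6*p + 4)

Every term has a factor of p^6; factoring it out leaves 27*p^3 + 8.
Recognize a sum of cubes with the parts 2 and 3*p.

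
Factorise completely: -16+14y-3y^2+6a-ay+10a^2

(2a+y-2)(5a-3y+8)

Group: 2a(5a-3y+8) + (y-2)(5a-3y+8); both groups contain (5a-3y+8).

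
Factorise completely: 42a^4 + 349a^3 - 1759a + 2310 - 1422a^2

Testing divisors of the constant over divisors of the leading coefficient, a = 6/7 is a root, so (7a - 6) divides it; the quotient is 6a^3 + 55a^2 - 156a - 385.
Continuing, a = -11 is a root, so (a + 11) divides it; the quotient is 6a^2 - 11a - 35.
The remaining quadratic factors as (3a + 5)(2a - 7).

(2a - 7)(3a + 5)(7a - 6)(a + 11)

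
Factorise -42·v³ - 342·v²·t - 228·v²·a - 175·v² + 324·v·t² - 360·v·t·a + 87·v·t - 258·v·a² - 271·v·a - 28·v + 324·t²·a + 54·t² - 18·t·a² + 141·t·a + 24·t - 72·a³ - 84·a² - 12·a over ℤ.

-(7·v - 6·t + 3·a)·(v + 9·t + 4·a + 4)·(6·v + 6·a + 1)

Group: 7·v·(-6·v² - 54·v·t - 30·v·a - 25·v - 54·t·a - 9·t - 24·a² - 28·a - 4) + (-6·t + 3·a)·(-6·v² - 54·v·t - 30·v·a - 25·v - 54·t·a - 9·t - 24·a² - 28·a - 4); both groups contain (-6·v² - 54·v·t - 30·v·a - 25·v - 54·t·a - 9·t - 24·a² - 28·a - 4), so (7·v - 6·t + 3·a) is a factor with cofactor -6·v² - 54·v·t - 30·v·a - 25·v - 54·t·a - 9·t - 24·a² - 28·a - 4.
The cofactor groups again: -6·v² - 54·v·t - 30·v·a - 25·v - 54·t·a - 9·t - 24·a² - 28·a - 4 = -6·v·(v + 9·t + 4·a + 4) + (-6·a - 1)·(v + 9·t + 4·a + 4); both groups contain (v + 9·t + 4·a + 4), giving -(6·v + 6·a + 1)·(v + 9·t + 4·a + 4).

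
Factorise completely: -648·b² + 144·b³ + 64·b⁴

8·b²·(2·b + 9)·(4·b - 9)

Pull out the common factor 8·b², then factor the remaining trinomial.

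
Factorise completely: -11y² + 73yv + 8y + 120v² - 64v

-(y - 8v)(11y + 15v - 8)

Group: -11y(y - 8v) + (-15v + 8)(y - 8v); both groups contain (y - 8v).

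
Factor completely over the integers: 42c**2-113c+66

Need a pair with product 42·66 = 2772 and sum -113: that's -36 and -77.
Split the middle term: 42c**2-36c - 77c+66 = 6c(7c-6) - 11(7c-6).

(6c-11)(7c-6)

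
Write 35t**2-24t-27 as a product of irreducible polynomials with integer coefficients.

Need a pair with product 35·(-27) = -945 and sum -24: that's 21 and -45.
Split the middle term: 35t**2+21t - 45t-27 = 7t(5t+3) - 9(5t+3).

(5t+3)(7t-9)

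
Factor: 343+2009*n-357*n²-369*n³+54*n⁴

(3*n+7)*(3*n-7)*(6*n+1)*(n-7)

Trying the rational-root candidates, n = -7/3 is a root, so (3*n+7) is a factor; dividing leaves 18*n³-165*n²+266*n+49.
Then n = -1/6 is a root, so (6*n+1) is a factor; dividing leaves 3*n²-28*n+49.
The remaining quadratic factors as (3*n-7)(n-7).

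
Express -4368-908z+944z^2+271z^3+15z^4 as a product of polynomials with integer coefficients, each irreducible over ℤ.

Trying the rational-root candidates, z = -14/3 is a root, so (3z+14) is a factor; dividing leaves 5z^3+67z^2+2z-312.
Then z = -13 is a root, so (z+13) is a factor; dividing leaves 5z^2+2z-24.
The remaining quadratic factors as (z-2)(5z+12).

(3z+14)(5z+12)(z+13)(z-2)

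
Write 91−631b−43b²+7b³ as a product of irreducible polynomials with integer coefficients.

(7b−1)(b+7)(b−13)

Trying the rational-root candidates, b = 1/7 is a root, giving the factor (7b−1) and quotient b²−6b−91.
The remaining quadratic factors as (b+7)(b−13).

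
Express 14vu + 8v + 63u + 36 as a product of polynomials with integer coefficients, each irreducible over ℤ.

(2v + 9)(7u + 4)

Group as (14vu + 8v) + (63u + 36) = 2v(7u + 4) + 9(7u + 4).
Both groups share the factor (7u + 4).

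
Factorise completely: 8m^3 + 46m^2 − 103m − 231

Testing divisors of the constant over divisors of the leading coefficient, m = −3/2 is a root, giving the factor (2m + 3) and quotient 4m^2 + 17m − 77.
The remaining quadratic factors as (4m − 11)(m + 7).

(2m + 3)(4m − 11)(m + 7)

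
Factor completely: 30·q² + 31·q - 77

Need a pair with product 30·(-77) = -2310 and sum 31: that's -35 and 66.
Split the middle term: 30·q² - 35·q + 66·q - 77 = 5·q·(6·q - 7) + 11·(6·q - 7).

(5·q + 11)·(6·q - 7)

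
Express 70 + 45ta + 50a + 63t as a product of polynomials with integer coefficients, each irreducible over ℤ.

Group as (45ta + 63t) + (50a + 70) = 9t(5a + 7) + 10(5a + 7).
Both groups share the factor (5a + 7).

(5a + 7)(9t + 10)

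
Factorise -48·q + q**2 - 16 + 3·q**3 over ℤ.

Trying the rational-root candidates, q = -4 is a root, so (q + 4) divides it; the quotient is 3·q**2 - 11·q - 4.
The remaining quadratic factors as (3·q + 1)(q - 4).

(3·q + 1)·(q + 4)·(q - 4)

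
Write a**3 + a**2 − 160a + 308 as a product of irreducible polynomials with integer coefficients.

Trying the rational-root candidates, a = −14 is a root, so (a + 14) is a factor; dividing leaves a**2 − 13a + 22.
The remaining quadratic factors as (a − 11)(a − 2).

(a + 14)(a − 11)(a − 2)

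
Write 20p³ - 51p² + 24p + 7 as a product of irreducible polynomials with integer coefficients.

Testing divisors of the constant over divisors of the leading coefficient, p = 7/4 is a root, so (4p - 7) divides it; the quotient is 5p² - 4p - 1.
The remaining quadratic factors as (p - 1)(5p + 1).

(4p - 7)(5p + 1)(p - 1)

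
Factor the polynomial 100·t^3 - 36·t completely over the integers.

Pull out the common factor 4·t; 25·t^2 - 9 is a difference of squares.

4·t·(5·t + 3)·(5·t - 3)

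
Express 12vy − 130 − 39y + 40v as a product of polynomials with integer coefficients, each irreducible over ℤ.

Group as (12vy + 40v) + (−39y − 130) = 4v(3y + 10) − 13(3y + 10).
Both groups share the factor (3y + 10).

(3y + 10)(4v − 13)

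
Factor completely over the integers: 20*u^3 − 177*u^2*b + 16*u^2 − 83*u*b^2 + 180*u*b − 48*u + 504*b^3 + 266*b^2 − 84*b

(5*u − 8*b − 6)*(u − 9*b + 2)*(4*u + 7*b)

Group: 5*u*(4*u^2 − 29*u*b + 8*u − 63*b^2 + 14*b) + (−8*b − 6)*(4*u^2 − 29*u*b + 8*u − 63*b^2 + 14*b); both groups contain (4*u^2 − 29*u*b + 8*u − 63*b^2 + 14*b), so (5*u − 8*b − 6) is a factor with cofactor 4*u^2 − 29*u*b + 8*u − 63*b^2 + 14*b.
The cofactor groups again: 4*u^2 − 29*u*b + 8*u − 63*b^2 + 14*b = u*(4*u + 7*b) + (−9*b + 2)*(4*u + 7*b); both groups contain (4*u + 7*b), giving (u − 9*b + 2)*(4*u + 7*b).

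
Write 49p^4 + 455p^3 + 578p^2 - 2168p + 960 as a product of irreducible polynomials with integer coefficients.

(7p - 4)(7p - 8)(p + 5)(p + 6)

Among the possible rational roots, p = 4/7 is a root, so (7p - 4) divides it; the quotient is 7p^3 + 69p^2 + 122p - 240.
Next, p = -6 is a root, so (p + 6) is a factor; dividing leaves 7p^2 + 27p - 40.
The remaining quadratic factors as (7p - 8)(p + 5).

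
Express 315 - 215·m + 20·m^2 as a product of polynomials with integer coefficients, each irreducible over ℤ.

Pull out the common factor 5, then factor the remaining trinomial.

5·(4·m - 7)·(m - 9)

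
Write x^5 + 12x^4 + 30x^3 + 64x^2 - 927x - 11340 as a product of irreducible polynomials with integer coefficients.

(x + 7)(x + 9)(x - 5)(x^2 + x + 36)

Among the possible rational roots, x = 5 is a root, so (x - 5) divides it; the quotient is x^4 + 17x^3 + 115x^2 + 639x + 2268.
Next, x = -7 is a root, so (x + 7) divides it; the quotient is x^3 + 10x^2 + 45x + 324.
Then x = -9 is a root, giving the factor (x + 9) and quotient x^2 + x + 36.
The quadratic x^2 + x + 36 has discriminant -143 < 0 and is irreducible over ℤ.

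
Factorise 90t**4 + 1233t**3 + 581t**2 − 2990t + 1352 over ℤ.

By the rational root theorem, t = −13 is a root, so (t + 13) divides it; the quotient is 90t**3 + 63t**2 − 238t + 104.
Continuing, t = 4/5 is a root, so (5t − 4) divides it; the quotient is 18t**2 + 27t − 26.
The remaining quadratic factors as (3t − 2)(6t + 13).

(3t − 2)(5t − 4)(6t + 13)(t + 13)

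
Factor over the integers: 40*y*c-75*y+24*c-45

(5*y+3)*(8*c-15)

Group as (40*y*c-75*y) + (24*c-45) = 5*y*(8*c-15) + 3*(8*c-15).
Both groups share the factor (8*c-15).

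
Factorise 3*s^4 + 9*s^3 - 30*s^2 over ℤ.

Pull out the common factor 3*s^2, then factor the remaining trinomial.

3*s^2*(s + 5)*(s - 2)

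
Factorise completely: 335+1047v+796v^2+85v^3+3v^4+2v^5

(2v+1)(v+1)(v+5)(v^2−5v+67)

By the rational root theorem, v = −5 is a root, so (v+5) divides it; the quotient is 2v^4−7v^3+120v^2+196v+67.
Next, v = −1/2 is a root, so (2v+1) is a factor; dividing leaves v^3−4v^2+62v+67.
Continuing, v = −1 is a root, so (v+1) is a factor; dividing leaves v^2−5v+67.
The quadratic v^2−5v+67 has discriminant −243 < 0 and is irreducible over ℤ.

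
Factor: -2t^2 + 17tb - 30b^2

-(2t - 5b)(t - 6b)

Group: -t(2t - 5b) + 6b(2t - 5b); both groups contain (2t - 5b).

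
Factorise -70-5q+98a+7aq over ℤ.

(7a-5)(q+14)

Group as (7aq+98a) + (-5q-70) = 7a(q+14) - 5(q+14).
Both groups share the factor (q+14).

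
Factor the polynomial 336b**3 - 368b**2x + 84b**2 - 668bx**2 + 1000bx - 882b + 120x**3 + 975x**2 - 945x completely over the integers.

Group: 4b(84b**2 + 76bx - 126b - 15x**2 - 135x) + (-8x + 7)(84b**2 + 76bx - 126b - 15x**2 - 135x); both groups contain (84b**2 + 76bx - 126b - 15x**2 - 135x), so (4b - 8x + 7) is a factor with cofactor 84b**2 + 76bx - 126b - 15x**2 - 135x.
The cofactor groups again: 84b**2 + 76bx - 126b - 15x**2 - 135x = 6b(14b + 15x) + (-x - 9)(14b + 15x); both groups contain (14b + 15x), giving (6b - x - 9)(14b + 15x).

(14b + 15x)(4b - 8x + 7)(6b - x - 9)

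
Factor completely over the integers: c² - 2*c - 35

(c + 5)*(c - 7)

Two integers with product -35 and sum -2 are 5 and -7.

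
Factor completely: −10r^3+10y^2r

10r(y−r)(y+r)

Every term has a factor of 10r. Then y^2−r^2 = (y)² − (r)².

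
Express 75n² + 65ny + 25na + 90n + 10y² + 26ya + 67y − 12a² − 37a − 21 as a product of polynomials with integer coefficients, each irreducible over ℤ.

Group: 5n(15n + 10y − 4a − 3) + (y + 3a + 7)(15n + 10y − 4a − 3); both groups contain (15n + 10y − 4a − 3).

(15n + 10y − 4a − 3)(5n + y + 3a + 7)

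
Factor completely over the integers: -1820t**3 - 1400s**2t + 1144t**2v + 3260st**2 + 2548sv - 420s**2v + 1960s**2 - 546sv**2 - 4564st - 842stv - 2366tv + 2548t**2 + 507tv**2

-(10s - 14t + 13v)(10t + 3v - 14)(14s - 13t)

Group: 14s(-100st - 30sv + 140s + 140t**2 - 88tv - 196t - 39v**2 + 182v) - 13t(-100st - 30sv + 140s + 140t**2 - 88tv - 196t - 39v**2 + 182v); both groups contain (-100st - 30sv + 140s + 140t**2 - 88tv - 196t - 39v**2 + 182v), so (14s - 13t) is a factor with cofactor -100st - 30sv + 140s + 140t**2 - 88tv - 196t - 39v**2 + 182v.
The cofactor groups again: -100st - 30sv + 140s + 140t**2 - 88tv - 196t - 39v**2 + 182v = -10s(10t + 3v - 14) + (14t - 13v)(10t + 3v - 14); both groups contain (10t + 3v - 14), giving -(10s - 14t + 13v)(10t + 3v - 14).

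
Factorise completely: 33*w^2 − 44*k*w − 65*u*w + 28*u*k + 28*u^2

Group: 7*u*(4*u + 4*k − 3*w) − 11*w*(4*u + 4*k − 3*w); both groups contain (4*u + 4*k − 3*w).

(4*u + 4*k − 3*w)*(7*u − 11*w)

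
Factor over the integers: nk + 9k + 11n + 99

Group as (nk + 11n) + (9k + 99) = n(k + 11) + 9(k + 11).
Both groups share the factor (k + 11).

(k + 11)(n + 9)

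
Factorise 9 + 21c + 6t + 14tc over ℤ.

Group as (14tc + 6t) + (21c + 9) = 2t(7c + 3) + 3(7c + 3).
Both groups share the factor (7c + 3).

(2t + 3)(7c + 3)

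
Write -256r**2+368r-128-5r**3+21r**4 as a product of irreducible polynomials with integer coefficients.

Among the possible rational roots, r = 4/7 is a root, giving the factor (7r-4) and quotient 3r**3+r**2-36r+32.
Continuing, r = -4 is a root, giving the factor (r+4) and quotient 3r**2-11r+8.
The remaining quadratic factors as (3r-8)(r-1).

(3r-8)(7r-4)(r+4)(r-1)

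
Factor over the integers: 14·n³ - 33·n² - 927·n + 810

Among the possible rational roots, n = -15/2 is a root, so (2·n + 15) divides it; the quotient is 7·n² - 69·n + 54.
The remaining quadratic factors as (7·n - 6)(n - 9).

(2·n + 15)·(7·n - 6)·(n - 9)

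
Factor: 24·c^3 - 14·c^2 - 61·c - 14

Trying the rational-root candidates, c = -1/4 is a root, giving the factor (4·c + 1) and quotient 6·c^2 - 5·c - 14.
The remaining quadratic factors as (6·c + 7)(c - 2).

(4·c + 1)·(6·c + 7)·(c - 2)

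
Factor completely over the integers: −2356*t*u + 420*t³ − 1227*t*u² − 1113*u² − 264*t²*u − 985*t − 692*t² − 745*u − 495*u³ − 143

(14*t + 15*u + 11)*(5*t − 11*u − 13)*(6*t + 3*u + 1)

Group: 5*t*(84*t² + 132*t*u + 80*t + 45*u² + 48*u + 11) + (−11*u − 13)*(84*t² + 132*t*u + 80*t + 45*u² + 48*u + 11); both groups contain (84*t² + 132*t*u + 80*t + 45*u² + 48*u + 11), so (5*t − 11*u − 13) is a factor with cofactor 84*t² + 132*t*u + 80*t + 45*u² + 48*u + 11.
The cofactor groups again: 84*t² + 132*t*u + 80*t + 45*u² + 48*u + 11 = 14*t*(6*t + 3*u + 1) + (15*u + 11)*(6*t + 3*u + 1); both groups contain (6*t + 3*u + 1), giving (14*t + 15*u + 11)*(6*t + 3*u + 1).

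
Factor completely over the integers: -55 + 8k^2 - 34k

Need a pair with product 8·(-55) = -440 and sum -34: that's -44 and 10.
Split the middle term: 8k^2 - 44k + 10k - 55 = 4k(2k - 11) + 5(2k - 11).

(2k - 11)(4k + 5)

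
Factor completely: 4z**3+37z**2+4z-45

(4z+5)(z+9)(z-1)

Trying the rational-root candidates, z = 1 is a root, so (z-1) is a factor; dividing leaves 4z**2+41z+45.
The remaining quadratic factors as (4z+5)(z+9).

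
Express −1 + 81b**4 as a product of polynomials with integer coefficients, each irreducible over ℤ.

(3b + 1)(3b − 1)(9b**2 + 1)

(3b)⁴ − (1)⁴ = ((3b)² − (1)²)((3b)² + (1)²); the first factor splits again, the second (9b**2 + 1) is irreducible.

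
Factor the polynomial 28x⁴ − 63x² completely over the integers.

7x²(2x + 3)(2x − 3)

Factor out 7x², leaving 4x² − 9, which is a difference of two squares.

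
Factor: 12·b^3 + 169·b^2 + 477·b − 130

(3·b + 13)·(4·b − 1)·(b + 10)

Testing divisors of the constant over divisors of the leading coefficient, b = −10 is a root, so (b + 10) divides it; the quotient is 12·b^2 + 49·b − 13.
The remaining quadratic factors as (3·b + 13)(4·b − 1).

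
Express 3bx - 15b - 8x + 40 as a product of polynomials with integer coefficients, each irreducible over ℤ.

Group as (3bx - 15b) + (-8x + 40) = 3b(x - 5) - 8(x - 5).
Both groups share the factor (x - 5).

(3b - 8)(x - 5)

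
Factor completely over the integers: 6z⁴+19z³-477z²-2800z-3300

(2z+11)(3z+5)(z+6)(z-10)

Among the possible rational roots, z = 10 is a root, giving the factor (z-10) and quotient 6z³+79z²+313z+330.
Next, z = -5/3 is a root, giving the factor (3z+5) and quotient 2z²+23z+66.
The remaining quadratic factors as (2z+11)(z+6).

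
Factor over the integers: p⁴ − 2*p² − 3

(p² + 1)*(p² − 3)

Substitute u = p² to get a quadratic in u, then factor.
p² − 3 is irreducible over ℤ (3 is not a perfect square).
p² + 1 is irreducible over ℤ (sum of squares).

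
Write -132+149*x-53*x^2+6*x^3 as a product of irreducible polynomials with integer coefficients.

By the rational root theorem, x = 4 is a root, giving the factor (x-4) and quotient 6*x^2-29*x+33.
The remaining quadratic factors as (6*x-11)(x-3).

(6*x-11)*(x-3)*(x-4)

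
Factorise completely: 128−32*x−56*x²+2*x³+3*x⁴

(3*x−4)*(x+2)*(x+4)*(x−4)

Trying the rational-root candidates, x = −4 is a root, giving the factor (x+4) and quotient 3*x³−10*x²−16*x+32.
Continuing, x = −2 is a root, so (x+2) is a factor; dividing leaves 3*x²−16*x+16.
The remaining quadratic factors as (x−4)(3*x−4).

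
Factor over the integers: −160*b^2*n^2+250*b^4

10*b^2*(5*b+4*n)*(5*b−4*n)

Pull out the common factor 10*b^2; 25*b^2−16*n^2 is a difference of squares.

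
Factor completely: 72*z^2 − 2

2*(6*z + 1)*(6*z − 1)

Pull out the common factor 2; 36*z^2 − 1 is a difference of squares.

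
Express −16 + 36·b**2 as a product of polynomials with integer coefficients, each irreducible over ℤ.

Factor out 4, leaving 9·b**2 − 4, which is a difference of two squares.

4·(3·b + 2)·(3·b − 2)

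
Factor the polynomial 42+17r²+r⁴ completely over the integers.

Substitute u = r² to get a quadratic in u, then factor.
r²+14 is irreducible over ℤ (always positive, so no real roots).
r²+3 is irreducible over ℤ (always positive, so no real roots).

(r²+14)(r²+3)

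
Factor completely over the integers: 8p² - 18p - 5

Need a pair with product 8·(-5) = -40 and sum -18: that's -20 and 2.
Split the middle term: 8p² - 20p + 2p - 5 = 4p(2p - 5) + (2p - 5).

(2p - 5)(4p + 1)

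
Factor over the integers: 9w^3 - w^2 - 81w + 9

Group as (9w^3 - 81w) + (-w^2 + 9) = 9w(w^2 - 9) - (w^2 - 9).
Both groups share the factor (w^2 - 9).

(9w - 1)(w + 3)(w - 3)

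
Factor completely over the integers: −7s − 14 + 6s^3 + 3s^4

(s + 2)(3s^3 − 7)

Group as (3s^4 − 7s) + (6s^3 − 14) = s(3s^3 − 7) + 2(3s^3 − 7).
Both groups share the factor (3s^3 − 7).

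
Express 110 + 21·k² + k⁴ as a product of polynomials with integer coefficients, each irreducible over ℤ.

Substitute u = k² to get a quadratic in u, then factor.
k² + 10 is irreducible over ℤ (always positive, so no real roots).
k² + 11 is irreducible over ℤ (always positive, so no real roots).

(k² + 10)·(k² + 11)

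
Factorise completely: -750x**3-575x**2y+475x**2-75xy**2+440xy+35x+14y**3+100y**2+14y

-(10x-y-7)(15x+7y+1)(5x+2y)

Group: 15x(-50x**2-15xy+35x+2y**2+14y) + (7y+1)(-50x**2-15xy+35x+2y**2+14y); both groups contain (-50x**2-15xy+35x+2y**2+14y), so (15x+7y+1) is a factor with cofactor -50x**2-15xy+35x+2y**2+14y.
The cofactor groups again: -50x**2-15xy+35x+2y**2+14y = -5x(10x-y-7) - 2y(10x-y-7); both groups contain (10x-y-7), giving -(5x+2y)(10x-y-7).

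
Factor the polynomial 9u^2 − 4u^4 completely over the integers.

Factor out u^2 first: what remains is −4u^2 + 9.
Recognize a difference of squares with the parts 3 and 2u.

−u^2(2u + 3)(2u − 3)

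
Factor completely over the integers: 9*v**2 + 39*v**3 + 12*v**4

Pull out the common factor 3*v**2, then factor the remaining trinomial.

3*v**2*(4*v + 1)*(v + 3)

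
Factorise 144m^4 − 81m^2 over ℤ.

9m^2(4m + 3)(4m − 3)

Factor out 9m^2, leaving 16m^2 − 9, which is a difference of two squares.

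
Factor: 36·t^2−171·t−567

Pull out the common factor 9, then factor the remaining trinomial.

9·(4·t+9)·(t−7)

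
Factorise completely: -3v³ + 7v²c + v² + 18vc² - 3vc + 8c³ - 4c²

-(v - 4c)(3v + 2c - 1)(v + c)

Group: 3v(-v² + 3vc + 4c²) + (2c - 1)(-v² + 3vc + 4c²); both groups contain (-v² + 3vc + 4c²), so (3v + 2c - 1) is a factor with cofactor -v² + 3vc + 4c².
The cofactor groups again: -v² + 3vc + 4c² = -v(v - 4c) - c(v - 4c); both groups contain (v - 4c), giving -(v + c)(v - 4c).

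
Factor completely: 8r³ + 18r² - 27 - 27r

(2r - 3)(4r + 3)(r + 3)

Among the possible rational roots, r = -3/4 is a root, so (4r + 3) divides it; the quotient is 2r² + 3r - 9.
The remaining quadratic factors as (2r - 3)(r + 3).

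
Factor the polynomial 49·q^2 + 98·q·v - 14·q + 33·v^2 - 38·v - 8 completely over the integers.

(7·q + 11·v + 2)·(7·q + 3·v - 4)

Group: 7·q·(7·q + 3·v - 4) + (11·v + 2)·(7·q + 3·v - 4); both groups contain (7·q + 3·v - 4).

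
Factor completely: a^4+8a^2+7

(a^2+1)(a^2+7)

Substitute u = a^2 to get a quadratic in u, then factor.
a^2+7 is irreducible over ℤ (always positive, so no real roots).
a^2+1 is irreducible over ℤ (sum of squares).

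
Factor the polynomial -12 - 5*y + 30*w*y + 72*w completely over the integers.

(5*y + 12)*(6*w - 1)

Group as (30*w*y + 72*w) + (-5*y - 12) = 6*w*(5*y + 12) - (5*y + 12).
Both groups share the factor (5*y + 12).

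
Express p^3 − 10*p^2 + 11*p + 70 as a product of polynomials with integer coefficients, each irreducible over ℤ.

By the rational root theorem, p = 5 is a root, so (p − 5) divides it; the quotient is p^2 − 5*p − 14.
The remaining quadratic factors as (p + 2)(p − 7).

(p + 2)*(p − 5)*(p − 7)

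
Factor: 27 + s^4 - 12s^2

Substitute u = s^2 to get a quadratic in u, then factor.
s^2 - 3 is irreducible over ℤ (3 is not a perfect square).
s^2 - 9 is a difference of squares.

(s + 3)(s - 3)(s^2 - 3)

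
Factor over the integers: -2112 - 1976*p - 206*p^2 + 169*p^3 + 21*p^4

(3*p - 11)*(7*p + 12)*(p + 2)*(p + 8)

Testing divisors of the constant over divisors of the leading coefficient, p = -12/7 is a root, so (7*p + 12) is a factor; dividing leaves 3*p^3 + 19*p^2 - 62*p - 176.
Then p = -2 is a root, so (p + 2) divides it; the quotient is 3*p^2 + 13*p - 88.
The remaining quadratic factors as (p + 8)(3*p - 11).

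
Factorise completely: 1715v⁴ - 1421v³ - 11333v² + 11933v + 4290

(5v + 13)(7v + 2)(7v - 11)(7v - 15)

Among the possible rational roots, v = -2/7 is a root, giving the factor (7v + 2) and quotient 245v³ - 273v² - 1541v + 2145.
Next, v = 15/7 is a root, so (7v - 15) divides it; the quotient is 35v² + 36v - 143.
The remaining quadratic factors as (5v + 13)(7v - 11).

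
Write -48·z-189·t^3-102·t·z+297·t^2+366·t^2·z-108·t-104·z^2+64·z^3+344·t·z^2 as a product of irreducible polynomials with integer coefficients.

Group: 7·t·(-27·t^2+60·t·z+27·t+32·z^2+12·z) + (2·z-4)·(-27·t^2+60·t·z+27·t+32·z^2+12·z); both groups contain (-27·t^2+60·t·z+27·t+32·z^2+12·z), so (7·t+2·z-4) is a factor with cofactor -27·t^2+60·t·z+27·t+32·z^2+12·z.
The cofactor groups again: -27·t^2+60·t·z+27·t+32·z^2+12·z = -9·t·(3·t-8·z-3) - 4·z·(3·t-8·z-3); both groups contain (3·t-8·z-3), giving -(9·t+4·z)·(3·t-8·z-3).

-(3·t-8·z-3)·(7·t+2·z-4)·(9·t+4·z)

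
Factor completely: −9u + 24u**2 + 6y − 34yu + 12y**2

(2y − 3u)(6y − 8u + 3)

Group: 2y(6y − 8u + 3) − 3u(6y − 8u + 3); both groups contain (6y − 8u + 3).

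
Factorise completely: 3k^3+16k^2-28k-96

Testing divisors of the constant over divisors of the leading coefficient, k = -2 is a root, so (k+2) divides it; the quotient is 3k^2+10k-48.
The remaining quadratic factors as (3k-8)(k+6).

(3k-8)(k+2)(k+6)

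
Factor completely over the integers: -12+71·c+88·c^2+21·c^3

(3·c+4)·(7·c-1)·(c+3)

Among the possible rational roots, c = -3 is a root, so (c+3) is a factor; dividing leaves 21·c^2+25·c-4.
The remaining quadratic factors as (7·c-1)(3·c+4).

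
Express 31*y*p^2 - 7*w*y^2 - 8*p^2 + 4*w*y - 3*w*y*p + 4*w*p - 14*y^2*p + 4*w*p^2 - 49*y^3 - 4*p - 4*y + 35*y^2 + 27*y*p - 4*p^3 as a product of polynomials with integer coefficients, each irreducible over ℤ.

Group: y*(-7*w*y + 4*w*p + 4*w - 49*y^2 + 35*y*p + 35*y - 4*p^2 - 8*p - 4) + p*(-7*w*y + 4*w*p + 4*w - 49*y^2 + 35*y*p + 35*y - 4*p^2 - 8*p - 4); both groups contain (-7*w*y + 4*w*p + 4*w - 49*y^2 + 35*y*p + 35*y - 4*p^2 - 8*p - 4), so (y + p) is a factor with cofactor -7*w*y + 4*w*p + 4*w - 49*y^2 + 35*y*p + 35*y - 4*p^2 - 8*p - 4.
The cofactor groups again: -7*w*y + 4*w*p + 4*w - 49*y^2 + 35*y*p + 35*y - 4*p^2 - 8*p - 4 = -w*(7*y - 4*p - 4) + (-7*y + p + 1)*(7*y - 4*p - 4); both groups contain (7*y - 4*p - 4), giving -(w + 7*y - p - 1)*(7*y - 4*p - 4).

-(7*y - 4*p - 4)*(w + 7*y - p - 1)*(y + p)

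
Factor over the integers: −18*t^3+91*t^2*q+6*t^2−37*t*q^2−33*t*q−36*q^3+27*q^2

−(2*t−9*q)*(t−q)*(9*t+4*q−3)

Group: 9*t*(−2*t^2+11*t*q−9*q^2) + (4*q−3)*(−2*t^2+11*t*q−9*q^2); both groups contain (−2*t^2+11*t*q−9*q^2), so (9*t+4*q−3) is a factor with cofactor −2*t^2+11*t*q−9*q^2.
The cofactor groups again: −2*t^2+11*t*q−9*q^2 = −2*t*(t−q) + 9*q*(t−q); both groups contain (t−q), giving −(2*t−9*q)*(t−q).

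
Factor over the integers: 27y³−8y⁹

Every term has a factor of y³; factoring it out leaves −8y⁶+27.
Recognize a difference of cubes with the parts 3 and 2y².

−y³(2y²−3)(4y⁴+6y²+9)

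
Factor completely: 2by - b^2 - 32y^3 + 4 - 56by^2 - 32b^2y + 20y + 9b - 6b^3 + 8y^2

-(2b + 4y + 1)(3b + 4y - 4)(b + 2y + 1)

Group: 2b(-3b^2 - 10by + b - 8y^2 + 4y + 4) + (4y + 1)(-3b^2 - 10by + b - 8y^2 + 4y + 4); both groups contain (-3b^2 - 10by + b - 8y^2 + 4y + 4), so (2b + 4y + 1) is a factor with cofactor -3b^2 - 10by + b - 8y^2 + 4y + 4.
The cofactor groups again: -3b^2 - 10by + b - 8y^2 + 4y + 4 = -b(3b + 4y - 4) + (-2y - 1)(3b + 4y - 4); both groups contain (3b + 4y - 4), giving -(b + 2y + 1)(3b + 4y - 4).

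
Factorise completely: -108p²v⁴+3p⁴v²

Every term has a factor of 3p²v². Then p²-36v² = (p)² − (6v)².

3p²v²(p+6v)(p-6v)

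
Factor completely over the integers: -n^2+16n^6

n^2(2n+1)(2n-1)(4n^2+1)

Factor out n^2 first: what remains is 16n^4-1.
Recognize a difference of squares with the parts 4n^2 and 1.
4n^2-1 is again a difference of squares: (2n-1)(2n+1).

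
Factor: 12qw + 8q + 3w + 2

Group as (12qw + 8q) + (3w + 2) = 4q(3w + 2) + (3w + 2).
Both groups share the factor (3w + 2).

(3w + 2)(4q + 1)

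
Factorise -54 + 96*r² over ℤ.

6*(4*r + 3)*(4*r - 3)

Factor out 6, leaving 16*r² - 9, which is a difference of two squares.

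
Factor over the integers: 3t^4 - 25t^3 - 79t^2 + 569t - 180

Among the possible rational roots, t = 9 is a root, so (t - 9) is a factor; dividing leaves 3t^3 + 2t^2 - 61t + 20.
Then t = 4 is a root, so (t - 4) divides it; the quotient is 3t^2 + 14t - 5.
The remaining quadratic factors as (3t - 1)(t + 5).

(3t - 1)(t + 5)(t - 4)(t - 9)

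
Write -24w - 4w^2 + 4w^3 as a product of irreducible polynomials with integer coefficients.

4w(w + 2)(w - 3)

Pull out the common factor 4w, then factor the remaining trinomial.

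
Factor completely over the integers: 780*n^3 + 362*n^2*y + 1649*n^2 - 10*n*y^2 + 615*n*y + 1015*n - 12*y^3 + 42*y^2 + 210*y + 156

(12*n - 2*y + 13)*(13*n + 3*y + 3)*(5*n + 2*y + 4)

Group: 12*n*(65*n^2 + 41*n*y + 67*n + 6*y^2 + 18*y + 12) + (-2*y + 13)*(65*n^2 + 41*n*y + 67*n + 6*y^2 + 18*y + 12); both groups contain (65*n^2 + 41*n*y + 67*n + 6*y^2 + 18*y + 12), so (12*n - 2*y + 13) is a factor with cofactor 65*n^2 + 41*n*y + 67*n + 6*y^2 + 18*y + 12.
The cofactor groups again: 65*n^2 + 41*n*y + 67*n + 6*y^2 + 18*y + 12 = 5*n*(13*n + 3*y + 3) + (2*y + 4)*(13*n + 3*y + 3); both groups contain (13*n + 3*y + 3), giving (5*n + 2*y + 4)*(13*n + 3*y + 3).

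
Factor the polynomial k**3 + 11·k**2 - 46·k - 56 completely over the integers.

(k + 1)·(k + 14)·(k - 4)

Among the possible rational roots, k = 4 is a root, giving the factor (k - 4) and quotient k**2 + 15·k + 14.
The remaining quadratic factors as (k + 1)(k + 14).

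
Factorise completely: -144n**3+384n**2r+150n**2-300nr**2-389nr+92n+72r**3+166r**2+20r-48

-(3n-2r-4)(6n-9r+4)(8n-4r-3)

Group: 8n(-18n**2+39nr+12n-18r**2-28r+16) + (-4r-3)(-18n**2+39nr+12n-18r**2-28r+16); both groups contain (-18n**2+39nr+12n-18r**2-28r+16), so (8n-4r-3) is a factor with cofactor -18n**2+39nr+12n-18r**2-28r+16.
The cofactor groups again: -18n**2+39nr+12n-18r**2-28r+16 = -6n(3n-2r-4) + (9r-4)(3n-2r-4); both groups contain (3n-2r-4), giving -(6n-9r+4)(3n-2r-4).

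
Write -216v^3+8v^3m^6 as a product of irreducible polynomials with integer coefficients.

8v^3(m^2-3)(m^4+3m^2+9)

Every term has a factor of 8v^3; factoring it out leaves m^6-27.
Recognize a difference of cubes with the parts m^2 and 3.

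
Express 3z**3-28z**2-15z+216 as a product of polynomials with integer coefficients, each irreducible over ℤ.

(3z+8)(z-3)(z-9)

Testing divisors of the constant over divisors of the leading coefficient, z = 9 is a root, so (z-9) is a factor; dividing leaves 3z**2-z-24.
The remaining quadratic factors as (3z+8)(z-3).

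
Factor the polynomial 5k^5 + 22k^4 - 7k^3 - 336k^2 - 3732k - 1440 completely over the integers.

Testing divisors of the constant over divisors of the leading coefficient, k = -6 is a root, so (k + 6) is a factor; dividing leaves 5k^4 - 8k^3 + 41k^2 - 582k - 240.
Next, k = -2/5 is a root, so (5k + 2) is a factor; dividing leaves k^3 - 2k^2 + 9k - 120.
Then k = 5 is a root, giving the factor (k - 5) and quotient k^2 + 3k + 24.
The quadratic k^2 + 3k + 24 has discriminant -87 < 0 and is irreducible over ℤ.

(5k + 2)(k + 6)(k - 5)(k^2 + 3k + 24)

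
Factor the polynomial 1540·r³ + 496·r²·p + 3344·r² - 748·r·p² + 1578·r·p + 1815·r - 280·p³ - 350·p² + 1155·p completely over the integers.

(14·r - 10·p + 15)·(10·r + 4·p + 11)·(11·r + 7·p)

Group: 10·r·(154·r² - 12·r·p + 165·r - 70·p² + 105·p) + (4·p + 11)·(154·r² - 12·r·p + 165·r - 70·p² + 105·p); both groups contain (154·r² - 12·r·p + 165·r - 70·p² + 105·p), so (10·r + 4·p + 11) is a factor with cofactor 154·r² - 12·r·p + 165·r - 70·p² + 105·p.
The cofactor groups again: 154·r² - 12·r·p + 165·r - 70·p² + 105·p = 11·r·(14·r - 10·p + 15) + 7·p·(14·r - 10·p + 15); both groups contain (14·r - 10·p + 15), giving (11·r + 7·p)·(14·r - 10·p + 15).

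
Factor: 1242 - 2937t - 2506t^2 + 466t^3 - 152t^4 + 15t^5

(3t - 1)(5t + 6)(t - 9)(t^2 - 2t + 23)

By the rational root theorem, t = 1/3 is a root, giving the factor (3t - 1) and quotient 5t^4 - 49t^3 + 139t^2 - 789t - 1242.
Continuing, t = -6/5 is a root, giving the factor (5t + 6) and quotient t^3 - 11t^2 + 41t - 207.
Then t = 9 is a root, so (t - 9) is a factor; dividing leaves t^2 - 2t + 23.
The quadratic t^2 - 2t + 23 has discriminant -88 < 0 and is irreducible over ℤ.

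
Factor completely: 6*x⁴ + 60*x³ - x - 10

Group as (6*x⁴ - x) + (60*x³ - 10) = x*(6*x³ - 1) + 10*(6*x³ - 1).
Both groups share the factor (6*x³ - 1).

(x + 10)*(6*x³ - 1)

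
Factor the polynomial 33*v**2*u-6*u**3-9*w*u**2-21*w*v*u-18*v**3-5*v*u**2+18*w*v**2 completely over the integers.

(2*v-3*u)*(3*w-3*v+2*u)*(3*v+u)

Group: 2*v*(9*w*v+3*w*u-9*v**2+3*v*u+2*u**2) - 3*u*(9*w*v+3*w*u-9*v**2+3*v*u+2*u**2); both groups contain (9*w*v+3*w*u-9*v**2+3*v*u+2*u**2), so (2*v-3*u) is a factor with cofactor 9*w*v+3*w*u-9*v**2+3*v*u+2*u**2.
The cofactor groups again: 9*w*v+3*w*u-9*v**2+3*v*u+2*u**2 = 3*v*(3*w-3*v+2*u) + u*(3*w-3*v+2*u); both groups contain (3*w-3*v+2*u), giving (3*v+u)*(3*w-3*v+2*u).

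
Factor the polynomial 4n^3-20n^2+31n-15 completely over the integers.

(2n-3)(2n-5)(n-1)

Trying the rational-root candidates, n = 1 is a root, giving the factor (n-1) and quotient 4n^2-16n+15.
The remaining quadratic factors as (2n-5)(2n-3).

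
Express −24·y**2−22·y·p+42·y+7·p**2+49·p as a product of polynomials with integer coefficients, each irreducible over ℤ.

−(4·y−p−7)·(6·y+7·p)

Group: −6·y·(4·y−p−7) − 7·p·(4·y−p−7); both groups contain (4·y−p−7).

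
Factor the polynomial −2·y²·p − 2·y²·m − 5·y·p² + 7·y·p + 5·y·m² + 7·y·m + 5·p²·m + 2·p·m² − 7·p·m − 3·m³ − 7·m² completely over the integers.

−(2·y + 5·p − 3·m − 7)·(y − m)·(p + m)

Group: y·(−2·y·p − 2·y·m − 5·p² − 2·p·m + 7·p + 3·m² + 7·m) − m·(−2·y·p − 2·y·m − 5·p² − 2·p·m + 7·p + 3·m² + 7·m); both groups contain (−2·y·p − 2·y·m − 5·p² − 2·p·m + 7·p + 3·m² + 7·m), so (y − m) is a factor with cofactor −2·y·p − 2·y·m − 5·p² − 2·p·m + 7·p + 3·m² + 7·m.
The cofactor groups again: −2·y·p − 2·y·m − 5·p² − 2·p·m + 7·p + 3·m² + 7·m = −p·(2·y + 5·p − 3·m − 7) − m·(2·y + 5·p − 3·m − 7); both groups contain (2·y + 5·p − 3·m − 7), giving −(p + m)·(2·y + 5·p − 3·m − 7).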